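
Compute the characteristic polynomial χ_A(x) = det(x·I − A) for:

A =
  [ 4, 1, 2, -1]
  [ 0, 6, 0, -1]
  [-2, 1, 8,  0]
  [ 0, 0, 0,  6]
x^4 - 24*x^3 + 216*x^2 - 864*x + 1296

Expanding det(x·I − A) (e.g. by cofactor expansion or by noting that A is similar to its Jordan form J, which has the same characteristic polynomial as A) gives
  χ_A(x) = x^4 - 24*x^3 + 216*x^2 - 864*x + 1296
which factors as (x - 6)^4. The eigenvalues (with algebraic multiplicities) are λ = 6 with multiplicity 4.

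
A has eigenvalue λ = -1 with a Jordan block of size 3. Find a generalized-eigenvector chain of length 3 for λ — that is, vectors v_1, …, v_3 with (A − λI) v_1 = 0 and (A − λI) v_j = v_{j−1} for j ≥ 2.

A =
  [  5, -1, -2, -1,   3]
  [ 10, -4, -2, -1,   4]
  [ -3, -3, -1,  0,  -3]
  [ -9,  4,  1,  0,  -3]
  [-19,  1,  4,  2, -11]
A Jordan chain for λ = -1 of length 3:
v_1 = (1, 1, 0, -1, -2)ᵀ
v_2 = (-2, -2, 0, 1, 4)ᵀ
v_3 = (0, 0, 1, 0, 0)ᵀ

Let N = A − (-1)·I. We want v_3 with N^3 v_3 = 0 but N^2 v_3 ≠ 0; then v_{j-1} := N · v_j for j = 3, …, 2.

Pick v_3 = (0, 0, 1, 0, 0)ᵀ.
Then v_2 = N · v_3 = (-2, -2, 0, 1, 4)ᵀ.
Then v_1 = N · v_2 = (1, 1, 0, -1, -2)ᵀ.

Sanity check: (A − (-1)·I) v_1 = (0, 0, 0, 0, 0)ᵀ = 0. ✓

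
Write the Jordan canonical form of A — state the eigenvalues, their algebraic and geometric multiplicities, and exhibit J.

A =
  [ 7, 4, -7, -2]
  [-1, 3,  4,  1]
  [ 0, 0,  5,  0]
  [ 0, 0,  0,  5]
J_3(5) ⊕ J_1(5)

The characteristic polynomial is
  det(x·I − A) = x^4 - 20*x^3 + 150*x^2 - 500*x + 625 = (x - 5)^4

Eigenvalues and multiplicities (the geometric multiplicity of λ is n − rank(A − λI), which equals the number of Jordan blocks for λ):
  λ = 5: algebraic multiplicity = 4, geometric multiplicity = 2

Determining the block sizes for each eigenvalue:
  λ = 5: with am = 4 and gm = 2, the partition is not yet determined (e.g. several partitions of 4 into 2 parts exist). Let N = A − (5)·I. Computing rank(N^1) = 2, rank(N^2) = 1, rank(N^3) = 0; the number of blocks of size ≥ j is rank(N^{j−1}) − rank(N^j), giving [2, 1, 1]. So we have 1 block(s) of size 3, 1 block(s) of size 1 → block sizes [3, 1]

Assembling the blocks gives a Jordan form
J =
  [5, 1, 0, 0]
  [0, 5, 1, 0]
  [0, 0, 5, 0]
  [0, 0, 0, 5]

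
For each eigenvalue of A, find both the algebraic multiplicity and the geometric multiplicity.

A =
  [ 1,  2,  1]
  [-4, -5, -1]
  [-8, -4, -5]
λ = -3: alg = 3, geom = 2

Step 1 — factor the characteristic polynomial to read off the algebraic multiplicities:
  χ_A(x) = (x + 3)^3

Step 2 — compute geometric multiplicities via the rank-nullity identity g(λ) = n − rank(A − λI):
  rank(A − (-3)·I) = 1, so dim ker(A − (-3)·I) = n − 1 = 2

Summary:
  λ = -3: algebraic multiplicity = 3, geometric multiplicity = 2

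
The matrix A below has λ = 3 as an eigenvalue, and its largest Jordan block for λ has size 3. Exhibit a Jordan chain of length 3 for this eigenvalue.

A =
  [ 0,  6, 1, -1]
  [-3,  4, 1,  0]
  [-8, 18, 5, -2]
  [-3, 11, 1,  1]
A Jordan chain for λ = 3 of length 3:
v_1 = (-9, -3, -24, -15)ᵀ
v_2 = (-9, -4, -26, -14)ᵀ
v_3 = (1, -1, 0, 0)ᵀ

Let N = A − (3)·I. We want v_3 with N^3 v_3 = 0 but N^2 v_3 ≠ 0; then v_{j-1} := N · v_j for j = 3, …, 2.

Pick v_3 = (1, -1, 0, 0)ᵀ.
Then v_2 = N · v_3 = (-9, -4, -26, -14)ᵀ.
Then v_1 = N · v_2 = (-9, -3, -24, -15)ᵀ.

Sanity check: (A − (3)·I) v_1 = (0, 0, 0, 0)ᵀ = 0. ✓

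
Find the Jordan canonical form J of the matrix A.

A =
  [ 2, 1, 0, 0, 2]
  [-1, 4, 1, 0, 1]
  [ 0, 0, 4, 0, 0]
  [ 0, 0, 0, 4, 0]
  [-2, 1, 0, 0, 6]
J_3(4) ⊕ J_1(4) ⊕ J_1(4)

The characteristic polynomial is
  det(x·I − A) = x^5 - 20*x^4 + 160*x^3 - 640*x^2 + 1280*x - 1024 = (x - 4)^5

Eigenvalues and multiplicities (the geometric multiplicity of λ is n − rank(A − λI), which equals the number of Jordan blocks for λ):
  λ = 4: algebraic multiplicity = 5, geometric multiplicity = 3

Determining the block sizes for each eigenvalue:
  λ = 4: with am = 5 and gm = 3, the partition is not yet determined (e.g. several partitions of 5 into 3 parts exist). Let N = A − (4)·I. Computing rank(N^1) = 2, rank(N^2) = 1, rank(N^3) = 0; the number of blocks of size ≥ j is rank(N^{j−1}) − rank(N^j), giving [3, 1, 1]. So we have 1 block(s) of size 3, 2 block(s) of size 1 → block sizes [3, 1, 1]

Assembling the blocks gives a Jordan form
J =
  [4, 1, 0, 0, 0]
  [0, 4, 1, 0, 0]
  [0, 0, 4, 0, 0]
  [0, 0, 0, 4, 0]
  [0, 0, 0, 0, 4]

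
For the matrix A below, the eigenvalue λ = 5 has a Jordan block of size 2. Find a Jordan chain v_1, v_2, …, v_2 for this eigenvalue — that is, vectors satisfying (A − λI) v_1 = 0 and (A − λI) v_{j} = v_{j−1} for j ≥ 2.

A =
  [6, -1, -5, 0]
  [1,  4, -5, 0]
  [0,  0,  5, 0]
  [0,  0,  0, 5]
A Jordan chain for λ = 5 of length 2:
v_1 = (1, 1, 0, 0)ᵀ
v_2 = (1, 0, 0, 0)ᵀ

Let N = A − (5)·I. We want v_2 with N^2 v_2 = 0 but N^1 v_2 ≠ 0; then v_{j-1} := N · v_j for j = 2, …, 2.

Pick v_2 = (1, 0, 0, 0)ᵀ.
Then v_1 = N · v_2 = (1, 1, 0, 0)ᵀ.

Sanity check: (A − (5)·I) v_1 = (0, 0, 0, 0)ᵀ = 0. ✓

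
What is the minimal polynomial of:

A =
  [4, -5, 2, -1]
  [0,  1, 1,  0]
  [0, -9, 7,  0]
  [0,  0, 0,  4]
x^3 - 12*x^2 + 48*x - 64

The characteristic polynomial is χ_A(x) = (x - 4)^4, so the eigenvalues are known. The minimal polynomial is
  m_A(x) = Π_λ (x − λ)^{k_λ}
where k_λ is the size of the *largest* Jordan block for λ (equivalently, the smallest k with (A − λI)^k v = 0 for every generalised eigenvector v of λ).

  λ = 4: largest Jordan block has size 3, contributing (x − 4)^3

So m_A(x) = (x - 4)^3 = x^3 - 12*x^2 + 48*x - 64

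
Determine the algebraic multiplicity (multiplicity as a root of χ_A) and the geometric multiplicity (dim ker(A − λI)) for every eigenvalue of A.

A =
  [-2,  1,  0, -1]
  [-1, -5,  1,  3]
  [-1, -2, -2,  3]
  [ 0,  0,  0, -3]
λ = -3: alg = 4, geom = 2

Step 1 — factor the characteristic polynomial to read off the algebraic multiplicities:
  χ_A(x) = (x + 3)^4

Step 2 — compute geometric multiplicities via the rank-nullity identity g(λ) = n − rank(A − λI):
  rank(A − (-3)·I) = 2, so dim ker(A − (-3)·I) = n − 2 = 2

Summary:
  λ = -3: algebraic multiplicity = 4, geometric multiplicity = 2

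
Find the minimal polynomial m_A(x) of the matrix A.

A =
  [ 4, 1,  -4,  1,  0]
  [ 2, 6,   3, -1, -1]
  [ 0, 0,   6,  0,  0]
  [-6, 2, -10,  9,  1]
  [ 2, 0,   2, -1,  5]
x^3 - 18*x^2 + 108*x - 216

The characteristic polynomial is χ_A(x) = (x - 6)^5, so the eigenvalues are known. The minimal polynomial is
  m_A(x) = Π_λ (x − λ)^{k_λ}
where k_λ is the size of the *largest* Jordan block for λ (equivalently, the smallest k with (A − λI)^k v = 0 for every generalised eigenvector v of λ).

  λ = 6: largest Jordan block has size 3, contributing (x − 6)^3

So m_A(x) = (x - 6)^3 = x^3 - 18*x^2 + 108*x - 216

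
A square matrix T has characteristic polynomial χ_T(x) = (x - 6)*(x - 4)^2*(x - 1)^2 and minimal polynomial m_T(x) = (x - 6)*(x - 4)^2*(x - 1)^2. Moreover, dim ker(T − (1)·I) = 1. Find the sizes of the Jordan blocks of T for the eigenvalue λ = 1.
Block sizes for λ = 1: [2]

Step 1 — from the characteristic polynomial, algebraic multiplicity of λ = 1 is 2. From dim ker(T − (1)·I) = 1, there are exactly 1 Jordan blocks for λ = 1.
Step 2 — from the minimal polynomial, the factor (x − 1)^2 tells us the largest block for λ = 1 has size 2.
Step 3 — with total size 2, 1 blocks, and largest block 2, the block sizes (in nonincreasing order) are [2].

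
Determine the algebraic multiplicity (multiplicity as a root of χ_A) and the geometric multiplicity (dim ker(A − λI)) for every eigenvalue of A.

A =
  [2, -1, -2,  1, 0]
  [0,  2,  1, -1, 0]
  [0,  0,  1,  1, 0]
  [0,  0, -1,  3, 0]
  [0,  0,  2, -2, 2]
λ = 2: alg = 5, geom = 3

Step 1 — factor the characteristic polynomial to read off the algebraic multiplicities:
  χ_A(x) = (x - 2)^5

Step 2 — compute geometric multiplicities via the rank-nullity identity g(λ) = n − rank(A − λI):
  rank(A − (2)·I) = 2, so dim ker(A − (2)·I) = n − 2 = 3

Summary:
  λ = 2: algebraic multiplicity = 5, geometric multiplicity = 3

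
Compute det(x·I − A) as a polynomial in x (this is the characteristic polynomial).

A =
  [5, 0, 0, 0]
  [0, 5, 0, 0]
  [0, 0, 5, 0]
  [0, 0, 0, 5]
x^4 - 20*x^3 + 150*x^2 - 500*x + 625

Expanding det(x·I − A) (e.g. by cofactor expansion or by noting that A is similar to its Jordan form J, which has the same characteristic polynomial as A) gives
  χ_A(x) = x^4 - 20*x^3 + 150*x^2 - 500*x + 625
which factors as (x - 5)^4. The eigenvalues (with algebraic multiplicities) are λ = 5 with multiplicity 4.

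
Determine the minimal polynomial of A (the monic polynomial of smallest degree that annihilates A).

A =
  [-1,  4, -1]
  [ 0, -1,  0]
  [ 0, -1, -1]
x^3 + 3*x^2 + 3*x + 1

The characteristic polynomial is χ_A(x) = (x + 1)^3, so the eigenvalues are known. The minimal polynomial is
  m_A(x) = Π_λ (x − λ)^{k_λ}
where k_λ is the size of the *largest* Jordan block for λ (equivalently, the smallest k with (A − λI)^k v = 0 for every generalised eigenvector v of λ).

  λ = -1: largest Jordan block has size 3, contributing (x + 1)^3

So m_A(x) = (x + 1)^3 = x^3 + 3*x^2 + 3*x + 1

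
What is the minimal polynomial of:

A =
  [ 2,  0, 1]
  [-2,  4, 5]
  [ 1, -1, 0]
x^3 - 6*x^2 + 12*x - 8

The characteristic polynomial is χ_A(x) = (x - 2)^3, so the eigenvalues are known. The minimal polynomial is
  m_A(x) = Π_λ (x − λ)^{k_λ}
where k_λ is the size of the *largest* Jordan block for λ (equivalently, the smallest k with (A − λI)^k v = 0 for every generalised eigenvector v of λ).

  λ = 2: largest Jordan block has size 3, contributing (x − 2)^3

So m_A(x) = (x - 2)^3 = x^3 - 6*x^2 + 12*x - 8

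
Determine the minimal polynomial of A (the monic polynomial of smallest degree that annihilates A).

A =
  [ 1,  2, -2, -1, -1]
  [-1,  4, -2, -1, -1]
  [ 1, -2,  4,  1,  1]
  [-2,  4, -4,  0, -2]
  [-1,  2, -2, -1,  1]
x^2 - 4*x + 4

The characteristic polynomial is χ_A(x) = (x - 2)^5, so the eigenvalues are known. The minimal polynomial is
  m_A(x) = Π_λ (x − λ)^{k_λ}
where k_λ is the size of the *largest* Jordan block for λ (equivalently, the smallest k with (A − λI)^k v = 0 for every generalised eigenvector v of λ).

  λ = 2: largest Jordan block has size 2, contributing (x − 2)^2

So m_A(x) = (x - 2)^2 = x^2 - 4*x + 4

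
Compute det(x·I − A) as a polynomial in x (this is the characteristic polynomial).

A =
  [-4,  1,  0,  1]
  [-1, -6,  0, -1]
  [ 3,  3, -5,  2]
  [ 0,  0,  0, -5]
x^4 + 20*x^3 + 150*x^2 + 500*x + 625

Expanding det(x·I − A) (e.g. by cofactor expansion or by noting that A is similar to its Jordan form J, which has the same characteristic polynomial as A) gives
  χ_A(x) = x^4 + 20*x^3 + 150*x^2 + 500*x + 625
which factors as (x + 5)^4. The eigenvalues (with algebraic multiplicities) are λ = -5 with multiplicity 4.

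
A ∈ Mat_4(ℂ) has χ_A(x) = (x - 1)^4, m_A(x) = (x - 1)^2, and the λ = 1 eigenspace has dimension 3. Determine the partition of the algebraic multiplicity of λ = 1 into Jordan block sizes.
Block sizes for λ = 1: [2, 1, 1]

Step 1 — from the characteristic polynomial, algebraic multiplicity of λ = 1 is 4. From dim ker(A − (1)·I) = 3, there are exactly 3 Jordan blocks for λ = 1.
Step 2 — from the minimal polynomial, the factor (x − 1)^2 tells us the largest block for λ = 1 has size 2.
Step 3 — with total size 4, 3 blocks, and largest block 2, the block sizes (in nonincreasing order) are [2, 1, 1].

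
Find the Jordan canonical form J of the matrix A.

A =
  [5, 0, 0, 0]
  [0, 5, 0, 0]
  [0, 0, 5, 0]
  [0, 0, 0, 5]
J_1(5) ⊕ J_1(5) ⊕ J_1(5) ⊕ J_1(5)

The characteristic polynomial is
  det(x·I − A) = x^4 - 20*x^3 + 150*x^2 - 500*x + 625 = (x - 5)^4

Eigenvalues and multiplicities (the geometric multiplicity of λ is n − rank(A − λI), which equals the number of Jordan blocks for λ):
  λ = 5: algebraic multiplicity = 4, geometric multiplicity = 4

Determining the block sizes for each eigenvalue:
  λ = 5: gm = am = 4, so every block has size 1 → block sizes [1, 1, 1, 1]

Assembling the blocks gives a Jordan form
J =
  [5, 0, 0, 0]
  [0, 5, 0, 0]
  [0, 0, 5, 0]
  [0, 0, 0, 5]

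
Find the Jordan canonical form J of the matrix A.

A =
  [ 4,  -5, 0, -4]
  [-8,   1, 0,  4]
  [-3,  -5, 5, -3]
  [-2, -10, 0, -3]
J_1(-4) ⊕ J_1(1) ⊕ J_2(5)

The characteristic polynomial is
  det(x·I − A) = x^4 - 7*x^3 - 9*x^2 + 115*x - 100 = (x - 5)^2*(x - 1)*(x + 4)

Eigenvalues and multiplicities (the geometric multiplicity of λ is n − rank(A − λI), which equals the number of Jordan blocks for λ):
  λ = -4: algebraic multiplicity = 1, geometric multiplicity = 1
  λ = 1: algebraic multiplicity = 1, geometric multiplicity = 1
  λ = 5: algebraic multiplicity = 2, geometric multiplicity = 1

Determining the block sizes for each eigenvalue:
  λ = -4: one block (gm = 1), so the single block has size am = 1 → block sizes [1]
  λ = 1: one block (gm = 1), so the single block has size am = 1 → block sizes [1]
  λ = 5: one block (gm = 1), so the single block has size am = 2 → block sizes [2]

Assembling the blocks gives a Jordan form
J =
  [-4, 0, 0, 0]
  [ 0, 1, 0, 0]
  [ 0, 0, 5, 1]
  [ 0, 0, 0, 5]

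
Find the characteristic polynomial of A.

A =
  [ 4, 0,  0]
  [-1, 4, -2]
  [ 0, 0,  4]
x^3 - 12*x^2 + 48*x - 64

Expanding det(x·I − A) (e.g. by cofactor expansion or by noting that A is similar to its Jordan form J, which has the same characteristic polynomial as A) gives
  χ_A(x) = x^3 - 12*x^2 + 48*x - 64
which factors as (x - 4)^3. The eigenvalues (with algebraic multiplicities) are λ = 4 with multiplicity 3.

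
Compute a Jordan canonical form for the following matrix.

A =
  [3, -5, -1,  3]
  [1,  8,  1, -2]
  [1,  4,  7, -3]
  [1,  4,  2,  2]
J_3(5) ⊕ J_1(5)

The characteristic polynomial is
  det(x·I − A) = x^4 - 20*x^3 + 150*x^2 - 500*x + 625 = (x - 5)^4

Eigenvalues and multiplicities (the geometric multiplicity of λ is n − rank(A − λI), which equals the number of Jordan blocks for λ):
  λ = 5: algebraic multiplicity = 4, geometric multiplicity = 2

Determining the block sizes for each eigenvalue:
  λ = 5: with am = 4 and gm = 2, the partition is not yet determined (e.g. several partitions of 4 into 2 parts exist). Let N = A − (5)·I. Computing rank(N^1) = 2, rank(N^2) = 1, rank(N^3) = 0; the number of blocks of size ≥ j is rank(N^{j−1}) − rank(N^j), giving [2, 1, 1]. So we have 1 block(s) of size 3, 1 block(s) of size 1 → block sizes [3, 1]

Assembling the blocks gives a Jordan form
J =
  [5, 1, 0, 0]
  [0, 5, 1, 0]
  [0, 0, 5, 0]
  [0, 0, 0, 5]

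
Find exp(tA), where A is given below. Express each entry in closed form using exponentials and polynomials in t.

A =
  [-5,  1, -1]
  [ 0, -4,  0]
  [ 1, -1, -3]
e^{tA} =
  [-t*exp(-4*t) + exp(-4*t), t*exp(-4*t), -t*exp(-4*t)]
  [0, exp(-4*t), 0]
  [t*exp(-4*t), -t*exp(-4*t), t*exp(-4*t) + exp(-4*t)]

Strategy: write A = P · J · P⁻¹ where J is a Jordan canonical form, so e^{tA} = P · e^{tJ} · P⁻¹, and e^{tJ} can be computed block-by-block.

A has Jordan form
J =
  [-4,  1,  0]
  [ 0, -4,  0]
  [ 0,  0, -4]
(up to reordering of blocks).

Per-block formulas:
  For a 2×2 Jordan block J_2(-4): exp(t · J_2(-4)) = e^(-4t)·(I + t·N), where N is the 2×2 nilpotent shift.
  For a 1×1 block at λ = -4: exp(t · [-4]) = [e^(-4t)].

After assembling e^{tJ} and conjugating by P, we get:

e^{tA} =
  [-t*exp(-4*t) + exp(-4*t), t*exp(-4*t), -t*exp(-4*t)]
  [0, exp(-4*t), 0]
  [t*exp(-4*t), -t*exp(-4*t), t*exp(-4*t) + exp(-4*t)]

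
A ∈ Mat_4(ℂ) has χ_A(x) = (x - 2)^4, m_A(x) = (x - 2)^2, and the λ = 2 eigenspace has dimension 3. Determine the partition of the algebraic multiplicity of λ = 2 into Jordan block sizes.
Block sizes for λ = 2: [2, 1, 1]

Step 1 — from the characteristic polynomial, algebraic multiplicity of λ = 2 is 4. From dim ker(A − (2)·I) = 3, there are exactly 3 Jordan blocks for λ = 2.
Step 2 — from the minimal polynomial, the factor (x − 2)^2 tells us the largest block for λ = 2 has size 2.
Step 3 — with total size 4, 3 blocks, and largest block 2, the block sizes (in nonincreasing order) are [2, 1, 1].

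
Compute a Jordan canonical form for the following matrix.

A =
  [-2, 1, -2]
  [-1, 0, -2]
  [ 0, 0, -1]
J_2(-1) ⊕ J_1(-1)

The characteristic polynomial is
  det(x·I − A) = x^3 + 3*x^2 + 3*x + 1 = (x + 1)^3

Eigenvalues and multiplicities (the geometric multiplicity of λ is n − rank(A − λI), which equals the number of Jordan blocks for λ):
  λ = -1: algebraic multiplicity = 3, geometric multiplicity = 2

Determining the block sizes for each eigenvalue:
  λ = -1: 2 blocks summing to 3 forces exactly one block of size 2 and the rest size 1 → block sizes [2, 1]

Assembling the blocks gives a Jordan form
J =
  [-1,  1,  0]
  [ 0, -1,  0]
  [ 0,  0, -1]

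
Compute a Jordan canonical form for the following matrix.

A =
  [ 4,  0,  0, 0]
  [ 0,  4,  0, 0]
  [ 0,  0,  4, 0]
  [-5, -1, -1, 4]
J_2(4) ⊕ J_1(4) ⊕ J_1(4)

The characteristic polynomial is
  det(x·I − A) = x^4 - 16*x^3 + 96*x^2 - 256*x + 256 = (x - 4)^4

Eigenvalues and multiplicities (the geometric multiplicity of λ is n − rank(A − λI), which equals the number of Jordan blocks for λ):
  λ = 4: algebraic multiplicity = 4, geometric multiplicity = 3

Determining the block sizes for each eigenvalue:
  λ = 4: 3 blocks summing to 4 forces exactly one block of size 2 and the rest size 1 → block sizes [2, 1, 1]

Assembling the blocks gives a Jordan form
J =
  [4, 1, 0, 0]
  [0, 4, 0, 0]
  [0, 0, 4, 0]
  [0, 0, 0, 4]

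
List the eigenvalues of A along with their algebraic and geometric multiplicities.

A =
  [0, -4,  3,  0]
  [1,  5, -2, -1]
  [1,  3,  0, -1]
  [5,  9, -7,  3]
λ = 2: alg = 4, geom = 2

Step 1 — factor the characteristic polynomial to read off the algebraic multiplicities:
  χ_A(x) = (x - 2)^4

Step 2 — compute geometric multiplicities via the rank-nullity identity g(λ) = n − rank(A − λI):
  rank(A − (2)·I) = 2, so dim ker(A − (2)·I) = n − 2 = 2

Summary:
  λ = 2: algebraic multiplicity = 4, geometric multiplicity = 2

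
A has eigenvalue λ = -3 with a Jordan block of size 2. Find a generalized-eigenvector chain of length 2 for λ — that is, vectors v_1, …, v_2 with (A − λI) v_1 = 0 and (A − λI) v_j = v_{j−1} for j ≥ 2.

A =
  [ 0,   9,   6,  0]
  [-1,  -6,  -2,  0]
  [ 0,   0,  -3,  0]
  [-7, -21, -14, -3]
A Jordan chain for λ = -3 of length 2:
v_1 = (3, -1, 0, -7)ᵀ
v_2 = (1, 0, 0, 0)ᵀ

Let N = A − (-3)·I. We want v_2 with N^2 v_2 = 0 but N^1 v_2 ≠ 0; then v_{j-1} := N · v_j for j = 2, …, 2.

Pick v_2 = (1, 0, 0, 0)ᵀ.
Then v_1 = N · v_2 = (3, -1, 0, -7)ᵀ.

Sanity check: (A − (-3)·I) v_1 = (0, 0, 0, 0)ᵀ = 0. ✓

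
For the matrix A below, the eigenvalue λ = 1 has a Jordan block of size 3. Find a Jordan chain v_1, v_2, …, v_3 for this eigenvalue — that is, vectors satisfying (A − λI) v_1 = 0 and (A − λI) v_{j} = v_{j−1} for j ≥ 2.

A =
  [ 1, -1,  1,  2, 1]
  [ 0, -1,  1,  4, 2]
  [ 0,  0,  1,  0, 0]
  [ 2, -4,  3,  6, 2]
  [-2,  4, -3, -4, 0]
A Jordan chain for λ = 1 of length 3:
v_1 = (2, 4, 0, 4, -4)ᵀ
v_2 = (-2, -2, 0, 0, 0)ᵀ
v_3 = (3, 0, -2, 0, 0)ᵀ

Let N = A − (1)·I. We want v_3 with N^3 v_3 = 0 but N^2 v_3 ≠ 0; then v_{j-1} := N · v_j for j = 3, …, 2.

Pick v_3 = (3, 0, -2, 0, 0)ᵀ.
Then v_2 = N · v_3 = (-2, -2, 0, 0, 0)ᵀ.
Then v_1 = N · v_2 = (2, 4, 0, 4, -4)ᵀ.

Sanity check: (A − (1)·I) v_1 = (0, 0, 0, 0, 0)ᵀ = 0. ✓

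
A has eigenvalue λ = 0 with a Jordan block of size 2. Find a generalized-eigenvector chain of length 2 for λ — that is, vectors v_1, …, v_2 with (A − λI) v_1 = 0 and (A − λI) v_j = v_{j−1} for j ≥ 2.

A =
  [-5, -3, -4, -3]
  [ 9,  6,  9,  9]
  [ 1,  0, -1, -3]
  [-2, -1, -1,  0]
A Jordan chain for λ = 0 of length 2:
v_1 = (-5, 9, 1, -2)ᵀ
v_2 = (1, 0, 0, 0)ᵀ

Let N = A − (0)·I. We want v_2 with N^2 v_2 = 0 but N^1 v_2 ≠ 0; then v_{j-1} := N · v_j for j = 2, …, 2.

Pick v_2 = (1, 0, 0, 0)ᵀ.
Then v_1 = N · v_2 = (-5, 9, 1, -2)ᵀ.

Sanity check: (A − (0)·I) v_1 = (0, 0, 0, 0)ᵀ = 0. ✓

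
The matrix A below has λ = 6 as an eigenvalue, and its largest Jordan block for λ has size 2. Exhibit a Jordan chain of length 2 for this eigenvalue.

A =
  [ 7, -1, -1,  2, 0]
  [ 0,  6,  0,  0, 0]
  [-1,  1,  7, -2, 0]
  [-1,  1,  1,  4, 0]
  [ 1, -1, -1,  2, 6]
A Jordan chain for λ = 6 of length 2:
v_1 = (1, 0, -1, -1, 1)ᵀ
v_2 = (1, 0, 0, 0, 0)ᵀ

Let N = A − (6)·I. We want v_2 with N^2 v_2 = 0 but N^1 v_2 ≠ 0; then v_{j-1} := N · v_j for j = 2, …, 2.

Pick v_2 = (1, 0, 0, 0, 0)ᵀ.
Then v_1 = N · v_2 = (1, 0, -1, -1, 1)ᵀ.

Sanity check: (A − (6)·I) v_1 = (0, 0, 0, 0, 0)ᵀ = 0. ✓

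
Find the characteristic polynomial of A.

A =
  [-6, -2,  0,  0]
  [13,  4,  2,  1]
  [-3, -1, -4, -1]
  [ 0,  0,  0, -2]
x^4 + 8*x^3 + 24*x^2 + 32*x + 16

Expanding det(x·I − A) (e.g. by cofactor expansion or by noting that A is similar to its Jordan form J, which has the same characteristic polynomial as A) gives
  χ_A(x) = x^4 + 8*x^3 + 24*x^2 + 32*x + 16
which factors as (x + 2)^4. The eigenvalues (with algebraic multiplicities) are λ = -2 with multiplicity 4.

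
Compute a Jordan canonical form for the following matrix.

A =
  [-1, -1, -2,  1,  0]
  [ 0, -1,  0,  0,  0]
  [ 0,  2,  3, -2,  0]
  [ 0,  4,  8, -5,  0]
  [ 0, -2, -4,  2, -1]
J_2(-1) ⊕ J_1(-1) ⊕ J_1(-1) ⊕ J_1(-1)

The characteristic polynomial is
  det(x·I − A) = x^5 + 5*x^4 + 10*x^3 + 10*x^2 + 5*x + 1 = (x + 1)^5

Eigenvalues and multiplicities (the geometric multiplicity of λ is n − rank(A − λI), which equals the number of Jordan blocks for λ):
  λ = -1: algebraic multiplicity = 5, geometric multiplicity = 4

Determining the block sizes for each eigenvalue:
  λ = -1: 4 blocks summing to 5 forces exactly one block of size 2 and the rest size 1 → block sizes [2, 1, 1, 1]

Assembling the blocks gives a Jordan form
J =
  [-1,  1,  0,  0,  0]
  [ 0, -1,  0,  0,  0]
  [ 0,  0, -1,  0,  0]
  [ 0,  0,  0, -1,  0]
  [ 0,  0,  0,  0, -1]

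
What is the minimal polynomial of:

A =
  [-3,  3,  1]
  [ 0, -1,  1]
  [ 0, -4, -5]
x^3 + 9*x^2 + 27*x + 27

The characteristic polynomial is χ_A(x) = (x + 3)^3, so the eigenvalues are known. The minimal polynomial is
  m_A(x) = Π_λ (x − λ)^{k_λ}
where k_λ is the size of the *largest* Jordan block for λ (equivalently, the smallest k with (A − λI)^k v = 0 for every generalised eigenvector v of λ).

  λ = -3: largest Jordan block has size 3, contributing (x + 3)^3

So m_A(x) = (x + 3)^3 = x^3 + 9*x^2 + 27*x + 27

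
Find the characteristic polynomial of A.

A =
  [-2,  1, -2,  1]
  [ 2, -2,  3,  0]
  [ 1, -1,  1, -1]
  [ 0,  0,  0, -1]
x^4 + 4*x^3 + 6*x^2 + 4*x + 1

Expanding det(x·I − A) (e.g. by cofactor expansion or by noting that A is similar to its Jordan form J, which has the same characteristic polynomial as A) gives
  χ_A(x) = x^4 + 4*x^3 + 6*x^2 + 4*x + 1
which factors as (x + 1)^4. The eigenvalues (with algebraic multiplicities) are λ = -1 with multiplicity 4.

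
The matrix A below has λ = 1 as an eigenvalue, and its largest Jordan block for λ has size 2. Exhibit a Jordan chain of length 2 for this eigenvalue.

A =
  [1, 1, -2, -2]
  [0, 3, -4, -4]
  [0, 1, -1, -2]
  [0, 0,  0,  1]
A Jordan chain for λ = 1 of length 2:
v_1 = (1, 2, 1, 0)ᵀ
v_2 = (0, 1, 0, 0)ᵀ

Let N = A − (1)·I. We want v_2 with N^2 v_2 = 0 but N^1 v_2 ≠ 0; then v_{j-1} := N · v_j for j = 2, …, 2.

Pick v_2 = (0, 1, 0, 0)ᵀ.
Then v_1 = N · v_2 = (1, 2, 1, 0)ᵀ.

Sanity check: (A − (1)·I) v_1 = (0, 0, 0, 0)ᵀ = 0. ✓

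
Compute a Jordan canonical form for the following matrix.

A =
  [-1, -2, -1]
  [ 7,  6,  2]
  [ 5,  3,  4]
J_3(3)

The characteristic polynomial is
  det(x·I − A) = x^3 - 9*x^2 + 27*x - 27 = (x - 3)^3

Eigenvalues and multiplicities (the geometric multiplicity of λ is n − rank(A − λI), which equals the number of Jordan blocks for λ):
  λ = 3: algebraic multiplicity = 3, geometric multiplicity = 1

Determining the block sizes for each eigenvalue:
  λ = 3: one block (gm = 1), so the single block has size am = 3 → block sizes [3]

Assembling the blocks gives a Jordan form
J =
  [3, 1, 0]
  [0, 3, 1]
  [0, 0, 3]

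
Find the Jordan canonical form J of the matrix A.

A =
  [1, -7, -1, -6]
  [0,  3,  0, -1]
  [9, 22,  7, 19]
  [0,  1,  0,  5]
J_2(4) ⊕ J_2(4)

The characteristic polynomial is
  det(x·I − A) = x^4 - 16*x^3 + 96*x^2 - 256*x + 256 = (x - 4)^4

Eigenvalues and multiplicities (the geometric multiplicity of λ is n − rank(A − λI), which equals the number of Jordan blocks for λ):
  λ = 4: algebraic multiplicity = 4, geometric multiplicity = 2

Determining the block sizes for each eigenvalue:
  λ = 4: with am = 4 and gm = 2, the partition is not yet determined (e.g. several partitions of 4 into 2 parts exist). Let N = A − (4)·I. Computing rank(N^1) = 2, rank(N^2) = 0; the number of blocks of size ≥ j is rank(N^{j−1}) − rank(N^j), giving [2, 2]. So we have 2 block(s) of size 2 → block sizes [2, 2]

Assembling the blocks gives a Jordan form
J =
  [4, 1, 0, 0]
  [0, 4, 0, 0]
  [0, 0, 4, 1]
  [0, 0, 0, 4]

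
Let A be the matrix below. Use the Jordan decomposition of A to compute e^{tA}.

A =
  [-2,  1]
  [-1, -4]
e^{tA} =
  [t*exp(-3*t) + exp(-3*t), t*exp(-3*t)]
  [-t*exp(-3*t), -t*exp(-3*t) + exp(-3*t)]

Strategy: write A = P · J · P⁻¹ where J is a Jordan canonical form, so e^{tA} = P · e^{tJ} · P⁻¹, and e^{tJ} can be computed block-by-block.

A has Jordan form
J =
  [-3,  1]
  [ 0, -3]
(up to reordering of blocks).

Per-block formulas:
  For a 2×2 Jordan block J_2(-3): exp(t · J_2(-3)) = e^(-3t)·(I + t·N), where N is the 2×2 nilpotent shift.

After assembling e^{tJ} and conjugating by P, we get:

e^{tA} =
  [t*exp(-3*t) + exp(-3*t), t*exp(-3*t)]
  [-t*exp(-3*t), -t*exp(-3*t) + exp(-3*t)]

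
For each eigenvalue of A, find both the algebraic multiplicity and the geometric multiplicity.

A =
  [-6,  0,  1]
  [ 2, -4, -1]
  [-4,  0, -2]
λ = -4: alg = 3, geom = 2

Step 1 — factor the characteristic polynomial to read off the algebraic multiplicities:
  χ_A(x) = (x + 4)^3

Step 2 — compute geometric multiplicities via the rank-nullity identity g(λ) = n − rank(A − λI):
  rank(A − (-4)·I) = 1, so dim ker(A − (-4)·I) = n − 1 = 2

Summary:
  λ = -4: algebraic multiplicity = 3, geometric multiplicity = 2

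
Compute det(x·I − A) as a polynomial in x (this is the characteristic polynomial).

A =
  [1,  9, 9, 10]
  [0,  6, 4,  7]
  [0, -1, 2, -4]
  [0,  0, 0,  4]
x^4 - 13*x^3 + 60*x^2 - 112*x + 64

Expanding det(x·I − A) (e.g. by cofactor expansion or by noting that A is similar to its Jordan form J, which has the same characteristic polynomial as A) gives
  χ_A(x) = x^4 - 13*x^3 + 60*x^2 - 112*x + 64
which factors as (x - 4)^3*(x - 1). The eigenvalues (with algebraic multiplicities) are λ = 1 with multiplicity 1, λ = 4 with multiplicity 3.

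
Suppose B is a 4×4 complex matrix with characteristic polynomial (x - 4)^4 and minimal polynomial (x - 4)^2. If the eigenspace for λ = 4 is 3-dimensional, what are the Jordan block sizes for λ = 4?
Block sizes for λ = 4: [2, 1, 1]

Step 1 — from the characteristic polynomial, algebraic multiplicity of λ = 4 is 4. From dim ker(B − (4)·I) = 3, there are exactly 3 Jordan blocks for λ = 4.
Step 2 — from the minimal polynomial, the factor (x − 4)^2 tells us the largest block for λ = 4 has size 2.
Step 3 — with total size 4, 3 blocks, and largest block 2, the block sizes (in nonincreasing order) are [2, 1, 1].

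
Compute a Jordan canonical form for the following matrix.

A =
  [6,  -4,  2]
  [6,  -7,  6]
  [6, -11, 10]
J_1(2) ⊕ J_1(3) ⊕ J_1(4)

The characteristic polynomial is
  det(x·I − A) = x^3 - 9*x^2 + 26*x - 24 = (x - 4)*(x - 3)*(x - 2)

Eigenvalues and multiplicities (the geometric multiplicity of λ is n − rank(A − λI), which equals the number of Jordan blocks for λ):
  λ = 2: algebraic multiplicity = 1, geometric multiplicity = 1
  λ = 3: algebraic multiplicity = 1, geometric multiplicity = 1
  λ = 4: algebraic multiplicity = 1, geometric multiplicity = 1

Determining the block sizes for each eigenvalue:
  λ = 2: one block (gm = 1), so the single block has size am = 1 → block sizes [1]
  λ = 3: one block (gm = 1), so the single block has size am = 1 → block sizes [1]
  λ = 4: one block (gm = 1), so the single block has size am = 1 → block sizes [1]

Assembling the blocks gives a Jordan form
J =
  [2, 0, 0]
  [0, 3, 0]
  [0, 0, 4]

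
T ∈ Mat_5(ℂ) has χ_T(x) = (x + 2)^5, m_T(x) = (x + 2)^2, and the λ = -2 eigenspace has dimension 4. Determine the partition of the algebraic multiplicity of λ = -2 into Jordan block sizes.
Block sizes for λ = -2: [2, 1, 1, 1]

Step 1 — from the characteristic polynomial, algebraic multiplicity of λ = -2 is 5. From dim ker(T − (-2)·I) = 4, there are exactly 4 Jordan blocks for λ = -2.
Step 2 — from the minimal polynomial, the factor (x + 2)^2 tells us the largest block for λ = -2 has size 2.
Step 3 — with total size 5, 4 blocks, and largest block 2, the block sizes (in nonincreasing order) are [2, 1, 1, 1].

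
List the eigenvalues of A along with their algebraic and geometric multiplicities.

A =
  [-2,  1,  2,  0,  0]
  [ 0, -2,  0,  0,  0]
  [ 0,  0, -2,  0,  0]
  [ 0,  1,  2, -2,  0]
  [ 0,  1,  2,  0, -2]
λ = -2: alg = 5, geom = 4

Step 1 — factor the characteristic polynomial to read off the algebraic multiplicities:
  χ_A(x) = (x + 2)^5

Step 2 — compute geometric multiplicities via the rank-nullity identity g(λ) = n − rank(A − λI):
  rank(A − (-2)·I) = 1, so dim ker(A − (-2)·I) = n − 1 = 4

Summary:
  λ = -2: algebraic multiplicity = 5, geometric multiplicity = 4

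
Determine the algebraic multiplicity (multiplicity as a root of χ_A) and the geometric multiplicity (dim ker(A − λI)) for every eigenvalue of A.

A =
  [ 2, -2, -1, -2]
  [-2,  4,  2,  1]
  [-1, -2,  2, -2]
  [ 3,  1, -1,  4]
λ = 3: alg = 4, geom = 2

Step 1 — factor the characteristic polynomial to read off the algebraic multiplicities:
  χ_A(x) = (x - 3)^4

Step 2 — compute geometric multiplicities via the rank-nullity identity g(λ) = n − rank(A − λI):
  rank(A − (3)·I) = 2, so dim ker(A − (3)·I) = n − 2 = 2

Summary:
  λ = 3: algebraic multiplicity = 4, geometric multiplicity = 2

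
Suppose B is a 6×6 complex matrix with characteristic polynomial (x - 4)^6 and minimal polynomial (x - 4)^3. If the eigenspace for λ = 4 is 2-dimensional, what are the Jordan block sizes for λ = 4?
Block sizes for λ = 4: [3, 3]

Step 1 — from the characteristic polynomial, algebraic multiplicity of λ = 4 is 6. From dim ker(B − (4)·I) = 2, there are exactly 2 Jordan blocks for λ = 4.
Step 2 — from the minimal polynomial, the factor (x − 4)^3 tells us the largest block for λ = 4 has size 3.
Step 3 — with total size 6, 2 blocks, and largest block 3, the block sizes (in nonincreasing order) are [3, 3].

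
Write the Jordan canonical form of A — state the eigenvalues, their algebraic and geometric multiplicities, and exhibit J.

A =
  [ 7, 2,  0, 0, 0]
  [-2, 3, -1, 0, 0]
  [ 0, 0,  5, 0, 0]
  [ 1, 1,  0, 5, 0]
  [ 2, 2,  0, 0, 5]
J_3(5) ⊕ J_1(5) ⊕ J_1(5)

The characteristic polynomial is
  det(x·I − A) = x^5 - 25*x^4 + 250*x^3 - 1250*x^2 + 3125*x - 3125 = (x - 5)^5

Eigenvalues and multiplicities (the geometric multiplicity of λ is n − rank(A − λI), which equals the number of Jordan blocks for λ):
  λ = 5: algebraic multiplicity = 5, geometric multiplicity = 3

Determining the block sizes for each eigenvalue:
  λ = 5: with am = 5 and gm = 3, the partition is not yet determined (e.g. several partitions of 5 into 3 parts exist). Let N = A − (5)·I. Computing rank(N^1) = 2, rank(N^2) = 1, rank(N^3) = 0; the number of blocks of size ≥ j is rank(N^{j−1}) − rank(N^j), giving [3, 1, 1]. So we have 1 block(s) of size 3, 2 block(s) of size 1 → block sizes [3, 1, 1]

Assembling the blocks gives a Jordan form
J =
  [5, 1, 0, 0, 0]
  [0, 5, 1, 0, 0]
  [0, 0, 5, 0, 0]
  [0, 0, 0, 5, 0]
  [0, 0, 0, 0, 5]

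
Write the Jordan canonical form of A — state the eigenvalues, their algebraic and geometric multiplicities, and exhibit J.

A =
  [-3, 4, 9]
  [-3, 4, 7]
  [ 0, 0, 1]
J_1(0) ⊕ J_2(1)

The characteristic polynomial is
  det(x·I − A) = x^3 - 2*x^2 + x = x*(x - 1)^2

Eigenvalues and multiplicities (the geometric multiplicity of λ is n − rank(A − λI), which equals the number of Jordan blocks for λ):
  λ = 0: algebraic multiplicity = 1, geometric multiplicity = 1
  λ = 1: algebraic multiplicity = 2, geometric multiplicity = 1

Determining the block sizes for each eigenvalue:
  λ = 0: one block (gm = 1), so the single block has size am = 1 → block sizes [1]
  λ = 1: one block (gm = 1), so the single block has size am = 2 → block sizes [2]

Assembling the blocks gives a Jordan form
J =
  [0, 0, 0]
  [0, 1, 1]
  [0, 0, 1]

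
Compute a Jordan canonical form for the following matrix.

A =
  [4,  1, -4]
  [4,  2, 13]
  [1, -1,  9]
J_3(5)

The characteristic polynomial is
  det(x·I − A) = x^3 - 15*x^2 + 75*x - 125 = (x - 5)^3

Eigenvalues and multiplicities (the geometric multiplicity of λ is n − rank(A − λI), which equals the number of Jordan blocks for λ):
  λ = 5: algebraic multiplicity = 3, geometric multiplicity = 1

Determining the block sizes for each eigenvalue:
  λ = 5: one block (gm = 1), so the single block has size am = 3 → block sizes [3]

Assembling the blocks gives a Jordan form
J =
  [5, 1, 0]
  [0, 5, 1]
  [0, 0, 5]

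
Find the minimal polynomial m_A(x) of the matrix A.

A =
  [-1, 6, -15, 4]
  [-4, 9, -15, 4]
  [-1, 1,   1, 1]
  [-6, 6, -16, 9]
x^4 - 18*x^3 + 120*x^2 - 350*x + 375

The characteristic polynomial is χ_A(x) = (x - 5)^3*(x - 3), so the eigenvalues are known. The minimal polynomial is
  m_A(x) = Π_λ (x − λ)^{k_λ}
where k_λ is the size of the *largest* Jordan block for λ (equivalently, the smallest k with (A − λI)^k v = 0 for every generalised eigenvector v of λ).

  λ = 3: largest Jordan block has size 1, contributing (x − 3)
  λ = 5: largest Jordan block has size 3, contributing (x − 5)^3

So m_A(x) = (x - 5)^3*(x - 3) = x^4 - 18*x^3 + 120*x^2 - 350*x + 375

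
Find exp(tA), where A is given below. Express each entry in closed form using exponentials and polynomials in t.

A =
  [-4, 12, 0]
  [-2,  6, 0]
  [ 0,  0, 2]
e^{tA} =
  [3 - 2*exp(2*t), 6*exp(2*t) - 6, 0]
  [1 - exp(2*t), 3*exp(2*t) - 2, 0]
  [0, 0, exp(2*t)]

Strategy: write A = P · J · P⁻¹ where J is a Jordan canonical form, so e^{tA} = P · e^{tJ} · P⁻¹, and e^{tJ} can be computed block-by-block.

A has Jordan form
J =
  [0, 0, 0]
  [0, 2, 0]
  [0, 0, 2]
(up to reordering of blocks).

Per-block formulas:
  For a 1×1 block at λ = 2: exp(t · [2]) = [e^(2t)].
  For a 1×1 block at λ = 0: exp(t · [0]) = [e^(0t)].

After assembling e^{tJ} and conjugating by P, we get:

e^{tA} =
  [3 - 2*exp(2*t), 6*exp(2*t) - 6, 0]
  [1 - exp(2*t), 3*exp(2*t) - 2, 0]
  [0, 0, exp(2*t)]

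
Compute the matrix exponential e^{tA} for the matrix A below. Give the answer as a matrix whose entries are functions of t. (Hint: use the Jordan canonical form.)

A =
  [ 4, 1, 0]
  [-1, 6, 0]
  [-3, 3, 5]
e^{tA} =
  [-t*exp(5*t) + exp(5*t), t*exp(5*t), 0]
  [-t*exp(5*t), t*exp(5*t) + exp(5*t), 0]
  [-3*t*exp(5*t), 3*t*exp(5*t), exp(5*t)]

Strategy: write A = P · J · P⁻¹ where J is a Jordan canonical form, so e^{tA} = P · e^{tJ} · P⁻¹, and e^{tJ} can be computed block-by-block.

A has Jordan form
J =
  [5, 1, 0]
  [0, 5, 0]
  [0, 0, 5]
(up to reordering of blocks).

Per-block formulas:
  For a 1×1 block at λ = 5: exp(t · [5]) = [e^(5t)].
  For a 2×2 Jordan block J_2(5): exp(t · J_2(5)) = e^(5t)·(I + t·N), where N is the 2×2 nilpotent shift.

After assembling e^{tJ} and conjugating by P, we get:

e^{tA} =
  [-t*exp(5*t) + exp(5*t), t*exp(5*t), 0]
  [-t*exp(5*t), t*exp(5*t) + exp(5*t), 0]
  [-3*t*exp(5*t), 3*t*exp(5*t), exp(5*t)]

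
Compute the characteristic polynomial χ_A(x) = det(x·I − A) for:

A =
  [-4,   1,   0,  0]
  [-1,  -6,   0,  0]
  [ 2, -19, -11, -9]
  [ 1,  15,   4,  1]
x^4 + 20*x^3 + 150*x^2 + 500*x + 625

Expanding det(x·I − A) (e.g. by cofactor expansion or by noting that A is similar to its Jordan form J, which has the same characteristic polynomial as A) gives
  χ_A(x) = x^4 + 20*x^3 + 150*x^2 + 500*x + 625
which factors as (x + 5)^4. The eigenvalues (with algebraic multiplicities) are λ = -5 with multiplicity 4.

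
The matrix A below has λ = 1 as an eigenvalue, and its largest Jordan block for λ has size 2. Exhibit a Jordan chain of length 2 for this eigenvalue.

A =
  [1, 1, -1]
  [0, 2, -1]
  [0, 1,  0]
A Jordan chain for λ = 1 of length 2:
v_1 = (1, 1, 1)ᵀ
v_2 = (0, 1, 0)ᵀ

Let N = A − (1)·I. We want v_2 with N^2 v_2 = 0 but N^1 v_2 ≠ 0; then v_{j-1} := N · v_j for j = 2, …, 2.

Pick v_2 = (0, 1, 0)ᵀ.
Then v_1 = N · v_2 = (1, 1, 1)ᵀ.

Sanity check: (A − (1)·I) v_1 = (0, 0, 0)ᵀ = 0. ✓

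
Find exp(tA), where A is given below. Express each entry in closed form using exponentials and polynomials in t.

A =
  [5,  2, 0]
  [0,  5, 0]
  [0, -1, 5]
e^{tA} =
  [exp(5*t), 2*t*exp(5*t), 0]
  [0, exp(5*t), 0]
  [0, -t*exp(5*t), exp(5*t)]

Strategy: write A = P · J · P⁻¹ where J is a Jordan canonical form, so e^{tA} = P · e^{tJ} · P⁻¹, and e^{tJ} can be computed block-by-block.

A has Jordan form
J =
  [5, 1, 0]
  [0, 5, 0]
  [0, 0, 5]
(up to reordering of blocks).

Per-block formulas:
  For a 1×1 block at λ = 5: exp(t · [5]) = [e^(5t)].
  For a 2×2 Jordan block J_2(5): exp(t · J_2(5)) = e^(5t)·(I + t·N), where N is the 2×2 nilpotent shift.

After assembling e^{tJ} and conjugating by P, we get:

e^{tA} =
  [exp(5*t), 2*t*exp(5*t), 0]
  [0, exp(5*t), 0]
  [0, -t*exp(5*t), exp(5*t)]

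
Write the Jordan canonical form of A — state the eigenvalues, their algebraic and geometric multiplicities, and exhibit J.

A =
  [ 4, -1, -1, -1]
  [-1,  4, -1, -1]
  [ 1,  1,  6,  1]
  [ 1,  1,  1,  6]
J_2(5) ⊕ J_1(5) ⊕ J_1(5)

The characteristic polynomial is
  det(x·I − A) = x^4 - 20*x^3 + 150*x^2 - 500*x + 625 = (x - 5)^4

Eigenvalues and multiplicities (the geometric multiplicity of λ is n − rank(A − λI), which equals the number of Jordan blocks for λ):
  λ = 5: algebraic multiplicity = 4, geometric multiplicity = 3

Determining the block sizes for each eigenvalue:
  λ = 5: 3 blocks summing to 4 forces exactly one block of size 2 and the rest size 1 → block sizes [2, 1, 1]

Assembling the blocks gives a Jordan form
J =
  [5, 1, 0, 0]
  [0, 5, 0, 0]
  [0, 0, 5, 0]
  [0, 0, 0, 5]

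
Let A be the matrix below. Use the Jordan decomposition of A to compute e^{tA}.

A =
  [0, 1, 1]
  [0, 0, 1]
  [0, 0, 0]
e^{tA} =
  [1, t, t^2/2 + t]
  [0, 1, t]
  [0, 0, 1]

Strategy: write A = P · J · P⁻¹ where J is a Jordan canonical form, so e^{tA} = P · e^{tJ} · P⁻¹, and e^{tJ} can be computed block-by-block.

A has Jordan form
J =
  [0, 1, 0]
  [0, 0, 1]
  [0, 0, 0]
(up to reordering of blocks).

Per-block formulas:
  For a 3×3 Jordan block J_3(0): exp(t · J_3(0)) = e^(0t)·(I + t·N + (t^2/2)·N^2), where N is the 3×3 nilpotent shift.

After assembling e^{tJ} and conjugating by P, we get:

e^{tA} =
  [1, t, t^2/2 + t]
  [0, 1, t]
  [0, 0, 1]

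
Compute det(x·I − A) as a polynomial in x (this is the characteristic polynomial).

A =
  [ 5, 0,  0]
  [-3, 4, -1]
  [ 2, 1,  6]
x^3 - 15*x^2 + 75*x - 125

Expanding det(x·I − A) (e.g. by cofactor expansion or by noting that A is similar to its Jordan form J, which has the same characteristic polynomial as A) gives
  χ_A(x) = x^3 - 15*x^2 + 75*x - 125
which factors as (x - 5)^3. The eigenvalues (with algebraic multiplicities) are λ = 5 with multiplicity 3.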